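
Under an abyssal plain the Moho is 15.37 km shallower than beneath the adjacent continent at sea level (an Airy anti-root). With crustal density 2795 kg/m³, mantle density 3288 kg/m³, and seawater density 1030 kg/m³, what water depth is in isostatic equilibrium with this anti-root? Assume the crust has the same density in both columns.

Replacing a thickness d of crust by seawater at the top must be balanced by replacing crust with mantle at the base: d (ρ_c − ρ_w) = a (ρ_m − ρ_c).
d = a (ρ_m − ρ_c)/(ρ_c − ρ_w) = 15.37 km × 493/1765 = 4.29 km.

4.29 km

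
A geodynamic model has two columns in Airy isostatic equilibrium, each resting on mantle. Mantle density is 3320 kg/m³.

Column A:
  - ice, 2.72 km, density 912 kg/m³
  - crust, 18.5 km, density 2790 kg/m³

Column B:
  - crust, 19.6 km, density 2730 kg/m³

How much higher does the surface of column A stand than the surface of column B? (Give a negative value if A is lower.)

For any compensation level in the mantle, the mantle terms cancel and isostasy reduces to e = (Σt_A − Σt_B) − (Σ(ρt)_A − Σ(ρt)_B) / ρ_m.
Σt_A = 21.22 km; Σt_B = 19.6 km; Σ(ρt)_A = 54095.64; Σ(ρt)_B = 53508 (in km·kg/m³).
e = (21.22 − 19.6) − (54095.64 − 53508) / 3320 = 1.44 km.

1.44 km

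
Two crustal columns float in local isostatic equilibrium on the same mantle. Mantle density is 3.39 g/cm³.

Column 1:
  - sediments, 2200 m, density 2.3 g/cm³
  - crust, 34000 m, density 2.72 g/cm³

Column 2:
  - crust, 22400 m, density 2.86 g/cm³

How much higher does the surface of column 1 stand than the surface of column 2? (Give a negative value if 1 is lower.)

3930 m

For any compensation level in the mantle, the mantle terms cancel and isostasy reduces to e = (Σt_1 − Σt_2) − (Σ(ρt)_1 − Σ(ρt)_2) / ρ_m.
Σt_1 = 36200 m; Σt_2 = 22400 m; Σ(ρt)_1 = 97540; Σ(ρt)_2 = 64064 (in m·g/cm³).
e = (36200 − 22400) − (97540 − 64064) / 3.39 = 3930 m.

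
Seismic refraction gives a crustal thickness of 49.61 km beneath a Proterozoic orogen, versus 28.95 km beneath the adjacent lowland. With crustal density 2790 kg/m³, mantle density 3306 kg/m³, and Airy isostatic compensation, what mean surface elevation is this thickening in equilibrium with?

Excess crust Δ = 49.61 km − 28.95 km = 20.66 km, split between elevation h and root r with h + r = Δ.
Airy balance ρ_c h = (ρ_m − ρ_c) r gives r = h ρ_c/(ρ_m − ρ_c), so h (1 + ρ_c/(ρ_m − ρ_c)) = Δ, i.e. h = Δ (ρ_m − ρ_c)/ρ_m.
h = 20.66 km × 516/3306 = 3.22 km.

3.22 km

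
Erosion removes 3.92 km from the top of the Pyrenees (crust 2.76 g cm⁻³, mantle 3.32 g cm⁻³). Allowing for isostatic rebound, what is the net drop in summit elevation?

Rebound u = e ρ_c/ρ_m = 3.92 km × 2.76/3.32 = 3.259 km.
Net surface drop = e − u = 3.92 km − 3.259 km = e (ρ_m − ρ_c)/ρ_m = 0.661 km.

0.661 km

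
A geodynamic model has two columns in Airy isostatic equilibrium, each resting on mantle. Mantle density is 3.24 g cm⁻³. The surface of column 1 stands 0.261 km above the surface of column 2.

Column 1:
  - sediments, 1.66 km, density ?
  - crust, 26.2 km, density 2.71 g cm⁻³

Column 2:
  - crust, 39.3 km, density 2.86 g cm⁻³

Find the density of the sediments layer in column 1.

Take the compensation level at the base of the deeper column (depth z_c below the surface of column 1) and equate Σ ρ_i t_i down to z_c; mantle fills any gap and the z_c terms cancel.
Column 1: 1.66×ρ + 26.2×2.71 + (z_c − 27.86)×3.24
Column 2: 0.261×0 + 39.3×2.86 + (z_c − 0.261 − 39.3)×3.24
The z_c×3.24 term appears on both sides and cancels. Collect the known terms of each column as K = Σ(ρt)_known − 3.24 × (depth of known layers): K_1 = 71.002 − 3.24×27.86 = −19.2644; K_2 = 112.398 − 3.24×(0.261 + 39.3) = −15.77964.
Balance: K_1 + 1.66×ρ = K_2, so ρ = (K_2 − K_1)/1.66 = 3.48476/1.66 = 2.1 g cm⁻³.

2.1 g cm⁻³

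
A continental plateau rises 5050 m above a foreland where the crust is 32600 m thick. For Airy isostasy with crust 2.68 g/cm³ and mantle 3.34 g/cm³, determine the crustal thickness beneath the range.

58200 m

Root depth r = h ρ_c / (ρ_m − ρ_c) = 5050 m × 2.68 / 0.66 = 20510 m.
Total thickness = T + h + r = 32600 m + 5050 m + 20510 m = 58200 m.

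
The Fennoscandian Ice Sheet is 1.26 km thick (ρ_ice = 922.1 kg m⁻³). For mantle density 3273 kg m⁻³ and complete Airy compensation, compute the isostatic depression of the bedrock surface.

Balancing pressure at the compensation depth: the ice load ρ_ice t is balanced by mantle displaced below, ρ_m s.
s = t ρ_ice / ρ_m = 1.26 km × 922.1/3273 = 0.355 km.

0.355 km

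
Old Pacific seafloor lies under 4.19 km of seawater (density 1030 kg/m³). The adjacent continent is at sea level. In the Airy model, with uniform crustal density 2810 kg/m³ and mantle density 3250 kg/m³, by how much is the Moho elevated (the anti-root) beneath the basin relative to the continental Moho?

Isostatic balance requires: replacing crust with seawater at the top is compensated by replacing crust with mantle at the base: d (ρ_c − ρ_w) = a (ρ_m − ρ_c).
a = d (ρ_c − ρ_w)/(ρ_m − ρ_c) = 4.19 km × 1780/440 = 17 km.

17 km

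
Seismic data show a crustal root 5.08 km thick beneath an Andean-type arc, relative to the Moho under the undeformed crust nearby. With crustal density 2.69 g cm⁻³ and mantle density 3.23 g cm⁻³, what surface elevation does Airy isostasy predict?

By Archimedes' principle applied to the lithosphere: ρ_c h = (ρ_m − ρ_c) r.
h = r (ρ_m − ρ_c) / ρ_c = 5.08 km × (3.23 − 2.69) / 2.69 = 1.02 km.

1.02 km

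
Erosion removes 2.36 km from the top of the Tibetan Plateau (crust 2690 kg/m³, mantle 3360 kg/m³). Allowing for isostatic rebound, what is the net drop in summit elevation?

0.471 km

Rebound u = e ρ_c/ρ_m = 2.36 km × 2690/3360 = 1.889 km.
Net surface drop = e − u = 2.36 km − 1.889 km = e (ρ_m − ρ_c)/ρ_m = 0.471 km.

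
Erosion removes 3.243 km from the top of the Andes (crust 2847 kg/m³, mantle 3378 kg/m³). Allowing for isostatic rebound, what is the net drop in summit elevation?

Rebound u = e ρ_c/ρ_m = 3.243 km × 2847/3378 = 2.733 km.
Net surface drop = e − u = 3.243 km − 2.733 km = e (ρ_m − ρ_c)/ρ_m = 0.51 km.

0.51 km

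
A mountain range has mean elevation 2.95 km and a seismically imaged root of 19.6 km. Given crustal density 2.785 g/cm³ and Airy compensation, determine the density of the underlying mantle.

Airy balance: ρ_c h = (ρ_m − ρ_c) r → ρ_m = ρ_c (1 + h/r).
ρ_m = 2.785 × (1 + 2.95 km/19.6 km) = 3.2 g/cm³.

3.2 g/cm³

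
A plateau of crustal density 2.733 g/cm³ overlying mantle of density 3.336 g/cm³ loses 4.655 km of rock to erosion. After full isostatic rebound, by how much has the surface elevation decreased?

0.841 km

Rebound u = e ρ_c/ρ_m = 4.655 km × 2.733/3.336 = 3.814 km.
Net surface drop = e − u = 4.655 km − 3.814 km = e (ρ_m − ρ_c)/ρ_m = 0.841 km.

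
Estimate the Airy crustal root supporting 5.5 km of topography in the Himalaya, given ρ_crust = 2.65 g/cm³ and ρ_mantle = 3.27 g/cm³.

23.5 km

Balancing pressure at the compensation depth: the weight of the topography is balanced by the buoyancy of the root, ρ_c h = (ρ_m − ρ_c) r.
r = h · ρ_c / (ρ_m − ρ_c) = 5.5 km × 2.65 / (3.27 − 2.65) = 23.5 km.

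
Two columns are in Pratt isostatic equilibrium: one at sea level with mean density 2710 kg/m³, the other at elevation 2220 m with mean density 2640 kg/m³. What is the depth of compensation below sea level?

83700 m

ρ_ref D = ρ (D + h) → D (ρ_ref − ρ) = ρ h.
D = ρ h/(ρ_ref − ρ) = 2640 × 2220 m/(2710 − 2640) = 83700 m.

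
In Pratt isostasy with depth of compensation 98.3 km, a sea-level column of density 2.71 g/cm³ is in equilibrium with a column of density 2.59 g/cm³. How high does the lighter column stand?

4.55 km

ρ_ref D = ρ (D + h) → h = D (ρ_ref − ρ)/ρ.
h = 98.3 km × (2.71 − 2.59)/2.59 = 4.55 km.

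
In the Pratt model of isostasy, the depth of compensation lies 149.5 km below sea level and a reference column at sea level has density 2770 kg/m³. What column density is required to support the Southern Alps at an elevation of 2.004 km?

Pratt balance: ρ_ref D = ρ (D + h).
ρ = ρ_ref D/(D + h) = 2770 × 149.5 km/(149.5 km + 2.004 km) = 2730 kg/m³.

2730 kg/m³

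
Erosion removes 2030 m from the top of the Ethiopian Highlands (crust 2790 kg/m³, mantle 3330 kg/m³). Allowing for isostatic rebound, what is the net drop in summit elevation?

Rebound u = e ρ_c/ρ_m = 2030 m × 2790/3330 = 1701 m.
Net surface drop = e − u = 2030 m − 1701 m = e (ρ_m − ρ_c)/ρ_m = 329 m.

329 m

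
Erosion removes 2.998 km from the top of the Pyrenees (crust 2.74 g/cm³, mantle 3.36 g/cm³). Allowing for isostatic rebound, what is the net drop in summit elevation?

0.553 km

Rebound u = e ρ_c/ρ_m = 2.998 km × 2.74/3.36 = 2.445 km.
Net surface drop = e − u = 2.998 km − 2.445 km = e (ρ_m − ρ_c)/ρ_m = 0.553 km.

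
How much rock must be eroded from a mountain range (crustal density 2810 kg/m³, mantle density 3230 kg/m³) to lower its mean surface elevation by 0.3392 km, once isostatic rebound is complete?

2.61 km

Net drop Δ = e − u = e − e ρ_c/ρ_m = e (ρ_m − ρ_c)/ρ_m.
e = Δ ρ_m/(ρ_m − ρ_c) = 0.3392 km × 3230/420 = 2.61 km.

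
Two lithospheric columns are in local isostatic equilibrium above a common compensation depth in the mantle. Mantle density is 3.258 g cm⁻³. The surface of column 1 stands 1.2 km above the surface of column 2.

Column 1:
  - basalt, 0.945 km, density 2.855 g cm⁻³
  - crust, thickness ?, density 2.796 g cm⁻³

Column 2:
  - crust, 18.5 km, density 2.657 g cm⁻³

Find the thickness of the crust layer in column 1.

Take the compensation level at the base of the deeper column (depth z_c below the surface of column 1) and equate Σ ρ_i t_i down to z_c; mantle fills any gap and the z_c terms cancel.
Column 1: 0.945×2.855 + x×2.796 + (z_c − 0.945 − x)×3.258
Column 2: 1.2×0 + 18.5×2.657 + (z_c − 1.2 − 18.5)×3.258
The z_c×3.258 term appears on both sides and cancels. Collect the known terms of each column as K = Σ(ρt)_known − 3.258 × (depth of known layers): K_1 = 2.697975 − 3.258×0.945 = −0.380835; K_2 = 49.1545 − 3.258×(1.2 + 18.5) = −15.0281.
Balance: K_1 − x×(3.258 − 2.796) = K_2, so x = (K_1 − K_2)/(3.258 − 2.796) = 14.6473/0.462 = 31.7 km.

31.7 km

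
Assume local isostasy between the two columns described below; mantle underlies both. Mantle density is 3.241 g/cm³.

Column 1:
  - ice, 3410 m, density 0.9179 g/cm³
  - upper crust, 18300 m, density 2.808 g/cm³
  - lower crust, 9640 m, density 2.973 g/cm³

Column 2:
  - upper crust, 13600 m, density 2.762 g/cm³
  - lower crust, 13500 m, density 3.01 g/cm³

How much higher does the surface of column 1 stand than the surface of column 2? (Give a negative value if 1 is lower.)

2710 m

For any compensation level in the mantle, the mantle terms cancel and isostasy reduces to e = (Σt_1 − Σt_2) − (Σ(ρt)_1 − Σ(ρt)_2) / ρ_m.
Σt_1 = 31350 m; Σt_2 = 27100 m; Σ(ρt)_1 = 83176.159; Σ(ρt)_2 = 78198.2 (in m·g/cm³).
e = (31350 − 27100) − (83176.159 − 78198.2) / 3.241 = 2710 m.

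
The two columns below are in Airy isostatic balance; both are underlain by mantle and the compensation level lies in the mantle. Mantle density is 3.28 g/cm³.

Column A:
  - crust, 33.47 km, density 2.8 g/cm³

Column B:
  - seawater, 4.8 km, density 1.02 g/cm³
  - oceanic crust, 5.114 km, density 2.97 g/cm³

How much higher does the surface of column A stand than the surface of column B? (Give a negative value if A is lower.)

For any compensation level in the mantle, the mantle terms cancel and isostasy reduces to e = (Σt_A − Σt_B) − (Σ(ρt)_A − Σ(ρt)_B) / ρ_m.
Σt_A = 33.47 km; Σt_B = 9.914 km; Σ(ρt)_A = 93.716; Σ(ρt)_B = 20.08458 (in km·g/cm³).
e = (33.47 − 9.914) − (93.716 − 20.08458) / 3.28 = 1.11 km.

1.11 km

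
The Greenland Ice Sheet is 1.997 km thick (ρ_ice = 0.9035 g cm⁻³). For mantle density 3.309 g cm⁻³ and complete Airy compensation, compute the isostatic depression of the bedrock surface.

For local isostatic compensation: the ice load ρ_ice t is balanced by mantle displaced below, ρ_m s.
s = t ρ_ice / ρ_m = 1.997 km × 0.9035/3.309 = 0.545 km.

0.545 km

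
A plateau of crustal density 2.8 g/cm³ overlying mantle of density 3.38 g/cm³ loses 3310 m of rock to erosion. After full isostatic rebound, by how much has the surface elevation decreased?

Rebound u = e ρ_c/ρ_m = 3310 m × 2.8/3.38 = 2742 m.
Net surface drop = e − u = 3310 m − 2742 m = e (ρ_m − ρ_c)/ρ_m = 568 m.

568 m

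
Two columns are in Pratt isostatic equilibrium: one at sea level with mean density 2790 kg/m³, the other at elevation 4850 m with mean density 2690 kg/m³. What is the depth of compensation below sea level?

ρ_ref D = ρ (D + h) → D (ρ_ref − ρ) = ρ h.
D = ρ h/(ρ_ref − ρ) = 2690 × 4850 m/(2790 − 2690) = 130000 m.

130000 m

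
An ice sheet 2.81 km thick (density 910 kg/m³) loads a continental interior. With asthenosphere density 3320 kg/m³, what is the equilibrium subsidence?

0.77 km

In Airy isostatic equilibrium: the ice load ρ_ice t is balanced by mantle displaced below, ρ_m s.
s = t ρ_ice / ρ_m = 2.81 km × 910/3320 = 0.77 km.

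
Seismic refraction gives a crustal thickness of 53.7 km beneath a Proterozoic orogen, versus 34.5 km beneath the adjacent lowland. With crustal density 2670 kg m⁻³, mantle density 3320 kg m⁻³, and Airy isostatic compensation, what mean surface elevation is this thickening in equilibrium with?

Excess crust Δ = 53.7 km − 34.5 km = 19.2 km, split between elevation h and root r with h + r = Δ.
Airy balance ρ_c h = (ρ_m − ρ_c) r gives r = h ρ_c/(ρ_m − ρ_c), so h (1 + ρ_c/(ρ_m − ρ_c)) = Δ, i.e. h = Δ (ρ_m − ρ_c)/ρ_m.
h = 19.2 km × 650/3320 = 3.76 km.

3.76 km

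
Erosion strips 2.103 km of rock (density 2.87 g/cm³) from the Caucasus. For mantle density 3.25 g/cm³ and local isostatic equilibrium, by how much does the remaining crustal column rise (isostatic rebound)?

1.86 km

Unloading: uplift u = e ρ_c/ρ_m = 2.103 km × 2.87/3.25 = 1.86 km.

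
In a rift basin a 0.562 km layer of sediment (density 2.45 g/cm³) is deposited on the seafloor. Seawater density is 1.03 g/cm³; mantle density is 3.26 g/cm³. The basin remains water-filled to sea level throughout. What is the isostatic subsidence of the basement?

Submarine loading: the sediment displaces seawater, and the subsidence is in turn flooded, so s (ρ_m − ρ_w) = t (ρ_sed − ρ_w).
s = 0.562 km × (2.45 − 1.03) / (3.26 − 1.03) = 0.358 km.

0.358 km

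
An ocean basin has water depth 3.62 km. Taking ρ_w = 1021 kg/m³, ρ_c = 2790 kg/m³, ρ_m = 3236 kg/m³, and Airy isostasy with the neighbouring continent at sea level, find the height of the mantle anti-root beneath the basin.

For local isostatic compensation: replacing crust with seawater at the top is compensated by replacing crust with mantle at the base: d (ρ_c − ρ_w) = a (ρ_m − ρ_c).
a = d (ρ_c − ρ_w)/(ρ_m − ρ_c) = 3.62 km × 1769/446 = 14.4 km.

14.4 km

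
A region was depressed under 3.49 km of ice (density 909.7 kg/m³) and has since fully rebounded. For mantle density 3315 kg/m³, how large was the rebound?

0.958 km

Removing the load lets mantle flow back in; uplift u satisfies ρ_ice t = ρ_m u.
u = t ρ_ice/ρ_m = 3.49 km × 909.7/3315 = 0.958 km.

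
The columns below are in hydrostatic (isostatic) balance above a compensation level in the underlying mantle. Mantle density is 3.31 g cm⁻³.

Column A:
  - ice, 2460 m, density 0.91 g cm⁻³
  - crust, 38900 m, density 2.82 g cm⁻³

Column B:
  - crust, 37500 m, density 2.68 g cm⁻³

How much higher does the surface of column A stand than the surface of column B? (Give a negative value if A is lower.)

405 m

For any compensation level in the mantle, the mantle terms cancel and isostasy reduces to e = (Σt_A − Σt_B) − (Σ(ρt)_A − Σ(ρt)_B) / ρ_m.
Σt_A = 41360 m; Σt_B = 37500 m; Σ(ρt)_A = 111936.6; Σ(ρt)_B = 100500 (in m·g cm⁻³).
e = (41360 − 37500) − (111936.6 − 100500) / 3.31 = 405 m.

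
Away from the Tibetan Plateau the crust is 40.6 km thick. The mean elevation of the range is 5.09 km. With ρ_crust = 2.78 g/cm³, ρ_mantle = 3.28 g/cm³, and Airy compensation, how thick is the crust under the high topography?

74 km

Root depth r = h ρ_c / (ρ_m − ρ_c) = 5.09 km × 2.78 / 0.5 = 28.3 km.
Total thickness = T + h + r = 40.6 km + 5.09 km + 28.3 km = 74 km.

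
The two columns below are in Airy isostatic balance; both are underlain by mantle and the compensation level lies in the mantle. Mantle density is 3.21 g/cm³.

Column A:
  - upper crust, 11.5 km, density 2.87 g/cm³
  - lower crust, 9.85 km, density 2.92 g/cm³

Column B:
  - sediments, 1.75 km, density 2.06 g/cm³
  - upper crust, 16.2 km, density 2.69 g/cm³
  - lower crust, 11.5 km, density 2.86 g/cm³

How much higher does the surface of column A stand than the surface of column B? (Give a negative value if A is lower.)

For any compensation level in the mantle, the mantle terms cancel and isostasy reduces to e = (Σt_A − Σt_B) − (Σ(ρt)_A − Σ(ρt)_B) / ρ_m.
Σt_A = 21.35 km; Σt_B = 29.45 km; Σ(ρt)_A = 61.767; Σ(ρt)_B = 80.073 (in km·g/cm³).
e = (21.35 − 29.45) − (61.767 − 80.073) / 3.21 = −2.4 km.

−2.4 km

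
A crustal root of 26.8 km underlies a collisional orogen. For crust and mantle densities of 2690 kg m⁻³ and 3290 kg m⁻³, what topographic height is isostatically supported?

5.98 km

Equating mass per unit area of the two columns: ρ_c h = (ρ_m − ρ_c) r.
h = r (ρ_m − ρ_c) / ρ_c = 26.8 km × (3290 − 2690) / 2690 = 5.98 km.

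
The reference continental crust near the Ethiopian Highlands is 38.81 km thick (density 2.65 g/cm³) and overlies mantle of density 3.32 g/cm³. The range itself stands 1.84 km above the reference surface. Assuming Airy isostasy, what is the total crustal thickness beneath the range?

Root depth r = h ρ_c / (ρ_m − ρ_c) = 1.84 km × 2.65 / 0.67 = 7.278 km.
Total thickness = T + h + r = 38.81 km + 1.84 km + 7.278 km = 47.9 km.

47.9 km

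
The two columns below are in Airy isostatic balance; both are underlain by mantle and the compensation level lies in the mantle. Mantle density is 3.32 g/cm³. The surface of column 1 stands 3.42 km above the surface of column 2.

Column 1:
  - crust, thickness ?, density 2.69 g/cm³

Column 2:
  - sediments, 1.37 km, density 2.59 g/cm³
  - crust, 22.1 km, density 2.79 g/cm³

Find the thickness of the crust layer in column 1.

38.2 km

Take the compensation level at the base of the deeper column (depth z_c below the surface of column 1) and equate Σ ρ_i t_i down to z_c; mantle fills any gap and the z_c terms cancel.
Column 1: x×2.69 + (z_c − 0 − x)×3.32
Column 2: 3.42×0 + 1.37×2.59 + 22.1×2.79 + (z_c − 3.42 − 23.47)×3.32
The z_c×3.32 term appears on both sides and cancels. Collect the known terms of each column as K = Σ(ρt)_known − 3.32 × (depth of known layers): K_1 = 0 − 3.32×0 = 0; K_2 = 65.2073 − 3.32×(3.42 + 23.47) = −24.0675.
Balance: K_1 − x×(3.32 − 2.69) = K_2, so x = (K_1 − K_2)/(3.32 − 2.69) = 24.0675/0.63 = 38.2 km.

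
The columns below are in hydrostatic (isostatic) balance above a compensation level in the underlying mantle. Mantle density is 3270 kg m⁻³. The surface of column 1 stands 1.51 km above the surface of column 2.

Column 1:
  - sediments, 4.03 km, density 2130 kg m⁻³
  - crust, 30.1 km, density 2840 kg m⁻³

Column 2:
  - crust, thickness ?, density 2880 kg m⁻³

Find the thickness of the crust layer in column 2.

32.3 km

Take the compensation level at the base of the deeper column (depth z_c below the surface of column 1) and equate Σ ρ_i t_i down to z_c; mantle fills any gap and the z_c terms cancel.
Column 1: 4.03×2130 + 30.1×2840 + (z_c − 34.13)×3270
Column 2: 1.51×0 + x×2880 + (z_c − 1.51 − 0 − x)×3270
The z_c×3270 term appears on both sides and cancels. Collect the known terms of each column as K = Σ(ρt)_known − 3270 × (depth of known layers): K_1 = 94067.9 − 3270×34.13 = −17537.2; K_2 = 0 − 3270×(1.51 + 0) = −4937.7.
Balance: K_1 = K_2 − x×(3270 − 2880), so x = (K_2 − K_1)/(3270 − 2880) = 12599.5/390 = 32.3 km.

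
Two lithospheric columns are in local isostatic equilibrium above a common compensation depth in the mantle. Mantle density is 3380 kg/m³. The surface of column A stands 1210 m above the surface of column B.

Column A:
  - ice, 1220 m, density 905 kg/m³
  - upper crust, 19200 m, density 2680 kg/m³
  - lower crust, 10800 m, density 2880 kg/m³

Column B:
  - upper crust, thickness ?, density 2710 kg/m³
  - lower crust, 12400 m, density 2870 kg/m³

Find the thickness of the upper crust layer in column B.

17100 m

Take the compensation level at the base of the deeper column (depth z_c below the surface of column A) and equate Σ ρ_i t_i down to z_c; mantle fills any gap and the z_c terms cancel.
Column A: 1220×905 + 19200×2680 + 10800×2880 + (z_c − 31220)×3380
Column B: 1210×0 + x×2710 + 12400×2870 + (z_c − 1210 − 12400 − x)×3380
The z_c×3380 term appears on both sides and cancels. Collect the known terms of each column as K = Σ(ρt)_known − 3380 × (depth of known layers): K_A = 83664100 − 3380×31220 = −21859500; K_B = 35588000 − 3380×(1210 + 12400) = −10413800.
Balance: K_A = K_B − x×(3380 − 2710), so x = (K_B − K_A)/(3380 − 2710) = 11445700/670 = 17100 m.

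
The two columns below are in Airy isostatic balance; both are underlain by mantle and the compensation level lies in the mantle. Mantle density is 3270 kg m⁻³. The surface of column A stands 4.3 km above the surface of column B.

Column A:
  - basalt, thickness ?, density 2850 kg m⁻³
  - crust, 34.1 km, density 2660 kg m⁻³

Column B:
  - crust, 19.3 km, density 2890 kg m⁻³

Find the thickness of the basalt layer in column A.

Take the compensation level at the base of the deeper column (depth z_c below the surface of column A) and equate Σ ρ_i t_i down to z_c; mantle fills any gap and the z_c terms cancel.
Column A: x×2850 + 34.1×2660 + (z_c − 34.1 − x)×3270
Column B: 4.3×0 + 19.3×2890 + (z_c − 4.3 − 19.3)×3270
The z_c×3270 term appears on both sides and cancels. Collect the known terms of each column as K = Σ(ρt)_known − 3270 × (depth of known layers): K_A = 90706 − 3270×34.1 = −20801; K_B = 55777 − 3270×(4.3 + 19.3) = −21395.
Balance: K_A − x×(3270 − 2850) = K_B, so x = (K_A − K_B)/(3270 − 2850) = 594/420 = 1.41 km.

1.41 km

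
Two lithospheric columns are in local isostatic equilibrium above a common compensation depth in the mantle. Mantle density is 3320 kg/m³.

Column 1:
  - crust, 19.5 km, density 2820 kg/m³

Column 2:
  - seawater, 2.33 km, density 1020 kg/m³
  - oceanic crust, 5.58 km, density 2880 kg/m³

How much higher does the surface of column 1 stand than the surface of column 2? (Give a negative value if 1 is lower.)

0.583 km

For any compensation level in the mantle, the mantle terms cancel and isostasy reduces to e = (Σt_1 − Σt_2) − (Σ(ρt)_1 − Σ(ρt)_2) / ρ_m.
Σt_1 = 19.5 km; Σt_2 = 7.91 km; Σ(ρt)_1 = 54990; Σ(ρt)_2 = 18447 (in km·kg/m³).
e = (19.5 − 7.91) − (54990 − 18447) / 3320 = 0.583 km.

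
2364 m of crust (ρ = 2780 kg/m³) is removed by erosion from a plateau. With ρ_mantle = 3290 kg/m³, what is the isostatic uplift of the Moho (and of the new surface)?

2000 m

Unloading: uplift u = e ρ_c/ρ_m = 2364 m × 2780/3290 = 2000 m.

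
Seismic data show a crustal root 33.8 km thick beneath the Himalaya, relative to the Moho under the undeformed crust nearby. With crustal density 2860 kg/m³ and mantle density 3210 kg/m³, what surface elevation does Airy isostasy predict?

By Archimedes' principle applied to the lithosphere: ρ_c h = (ρ_m − ρ_c) r.
h = r (ρ_m − ρ_c) / ρ_c = 33.8 km × (3210 − 2860) / 2860 = 4.14 km.

4.14 km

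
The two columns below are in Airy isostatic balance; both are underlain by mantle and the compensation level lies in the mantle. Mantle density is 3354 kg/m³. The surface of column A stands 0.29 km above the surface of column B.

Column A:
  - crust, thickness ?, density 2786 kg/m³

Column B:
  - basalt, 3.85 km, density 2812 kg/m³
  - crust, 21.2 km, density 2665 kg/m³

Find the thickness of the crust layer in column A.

Take the compensation level at the base of the deeper column (depth z_c below the surface of column A) and equate Σ ρ_i t_i down to z_c; mantle fills any gap and the z_c terms cancel.
Column A: x×2786 + (z_c − 0 − x)×3354
Column B: 0.29×0 + 3.85×2812 + 21.2×2665 + (z_c − 0.29 − 25.05)×3354
The z_c×3354 term appears on both sides and cancels. Collect the known terms of each column as K = Σ(ρt)_known − 3354 × (depth of known layers): K_A = 0 − 3354×0 = 0; K_B = 67324.2 − 3354×(0.29 + 25.05) = −17666.16.
Balance: K_A − x×(3354 − 2786) = K_B, so x = (K_A − K_B)/(3354 − 2786) = 17666.2/568 = 31.1 km.

31.1 km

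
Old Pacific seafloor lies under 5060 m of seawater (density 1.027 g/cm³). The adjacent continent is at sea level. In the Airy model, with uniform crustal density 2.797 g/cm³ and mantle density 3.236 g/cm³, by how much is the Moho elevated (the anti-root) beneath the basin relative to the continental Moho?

Isostatic balance requires: replacing crust with seawater at the top is compensated by replacing crust with mantle at the base: d (ρ_c − ρ_w) = a (ρ_m − ρ_c).
a = d (ρ_c − ρ_w)/(ρ_m − ρ_c) = 5060 m × 1.77/0.439 = 20400 m.

20400 m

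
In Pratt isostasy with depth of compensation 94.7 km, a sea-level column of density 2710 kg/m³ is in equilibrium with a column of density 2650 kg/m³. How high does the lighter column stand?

2.14 km

ρ_ref D = ρ (D + h) → h = D (ρ_ref − ρ)/ρ.
h = 94.7 km × (2710 − 2650)/2650 = 2.14 km.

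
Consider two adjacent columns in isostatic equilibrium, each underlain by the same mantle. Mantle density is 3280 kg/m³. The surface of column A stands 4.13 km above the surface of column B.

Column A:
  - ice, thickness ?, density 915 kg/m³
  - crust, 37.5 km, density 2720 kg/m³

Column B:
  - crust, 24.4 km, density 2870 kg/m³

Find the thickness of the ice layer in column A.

Take the compensation level at the base of the deeper column (depth z_c below the surface of column A) and equate Σ ρ_i t_i down to z_c; mantle fills any gap and the z_c terms cancel.
Column A: x×915 + 37.5×2720 + (z_c − 37.5 − x)×3280
Column B: 4.13×0 + 24.4×2870 + (z_c − 4.13 − 24.4)×3280
The z_c×3280 term appears on both sides and cancels. Collect the known terms of each column as K = Σ(ρt)_known − 3280 × (depth of known layers): K_A = 102000 − 3280×37.5 = −21000; K_B = 70028 − 3280×(4.13 + 24.4) = −23550.4.
Balance: K_A − x×(3280 − 915) = K_B, so x = (K_A − K_B)/(3280 − 915) = 2550.4/2365 = 1.08 km.

1.08 km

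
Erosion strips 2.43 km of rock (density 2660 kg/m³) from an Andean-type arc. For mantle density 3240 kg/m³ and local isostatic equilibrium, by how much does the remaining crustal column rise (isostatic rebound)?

2 km

Unloading: uplift u = e ρ_c/ρ_m = 2.43 km × 2660/3240 = 2 km.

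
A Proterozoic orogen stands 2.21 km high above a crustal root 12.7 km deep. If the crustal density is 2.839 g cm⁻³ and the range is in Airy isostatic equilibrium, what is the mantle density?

Airy balance: ρ_c h = (ρ_m − ρ_c) r → ρ_m = ρ_c (1 + h/r).
ρ_m = 2.839 × (1 + 2.21 km/12.7 km) = 3.33 g cm⁻³.

3.33 g cm⁻³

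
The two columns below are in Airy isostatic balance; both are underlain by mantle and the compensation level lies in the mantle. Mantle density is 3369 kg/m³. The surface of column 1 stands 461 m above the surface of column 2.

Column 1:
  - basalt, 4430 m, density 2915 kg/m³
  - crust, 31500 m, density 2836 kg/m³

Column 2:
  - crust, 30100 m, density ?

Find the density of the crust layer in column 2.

Take the compensation level at the base of the deeper column (depth z_c below the surface of column 1) and equate Σ ρ_i t_i down to z_c; mantle fills any gap and the z_c terms cancel.
Column 1: 4430×2915 + 31500×2836 + (z_c − 35930)×3369
Column 2: 461×0 + 30100×ρ + (z_c − 461 − 30100)×3369
The z_c×3369 term appears on both sides and cancels. Collect the known terms of each column as K = Σ(ρt)_known − 3369 × (depth of known layers): K_1 = 102247450 − 3369×35930 = −18800720; K_2 = 0 − 3369×(461 + 30100) = −102960009.
Balance: K_1 = K_2 + 30100×ρ, so ρ = (K_1 − K_2)/30100 = 84159300/30100 = 2800 kg/m³.

2800 kg/m³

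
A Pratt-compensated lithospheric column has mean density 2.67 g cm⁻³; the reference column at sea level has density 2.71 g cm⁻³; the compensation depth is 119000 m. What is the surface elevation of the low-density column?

1780 m

ρ_ref D = ρ (D + h) → h = D (ρ_ref − ρ)/ρ.
h = 119000 m × (2.71 − 2.67)/2.67 = 1780 m.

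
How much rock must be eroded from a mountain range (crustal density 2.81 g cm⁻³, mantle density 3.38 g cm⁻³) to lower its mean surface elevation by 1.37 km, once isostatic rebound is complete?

Net drop Δ = e − u = e − e ρ_c/ρ_m = e (ρ_m − ρ_c)/ρ_m.
e = Δ ρ_m/(ρ_m − ρ_c) = 1.37 km × 3.38/0.57 = 8.12 km.

8.12 km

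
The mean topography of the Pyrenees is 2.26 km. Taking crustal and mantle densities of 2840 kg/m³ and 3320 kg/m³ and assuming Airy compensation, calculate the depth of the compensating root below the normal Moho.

13.4 km

Equating mass per unit area of the two columns: the weight of the topography is balanced by the buoyancy of the root, ρ_c h = (ρ_m − ρ_c) r.
r = h · ρ_c / (ρ_m − ρ_c) = 2.26 km × 2840 / (3320 − 2840) = 13.4 km.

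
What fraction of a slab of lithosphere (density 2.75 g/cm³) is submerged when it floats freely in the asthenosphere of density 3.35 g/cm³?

Submerged fraction = ρ_obj/ρ_fluid = 2.75/3.35 = 0.821.

0.821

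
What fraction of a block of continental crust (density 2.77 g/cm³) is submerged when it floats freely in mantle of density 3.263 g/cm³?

Submerged fraction = ρ_obj/ρ_fluid = 2.77/3.263 = 0.849.

0.849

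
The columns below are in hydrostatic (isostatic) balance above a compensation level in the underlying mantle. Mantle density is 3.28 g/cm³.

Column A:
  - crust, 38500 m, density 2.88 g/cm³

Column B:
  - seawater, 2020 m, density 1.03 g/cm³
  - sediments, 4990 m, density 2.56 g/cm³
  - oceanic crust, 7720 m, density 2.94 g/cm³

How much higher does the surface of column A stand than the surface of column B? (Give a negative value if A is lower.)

For any compensation level in the mantle, the mantle terms cancel and isostasy reduces to e = (Σt_A − Σt_B) − (Σ(ρt)_A − Σ(ρt)_B) / ρ_m.
Σt_A = 38500 m; Σt_B = 14730 m; Σ(ρt)_A = 110880; Σ(ρt)_B = 37551.8 (in m·g/cm³).
e = (38500 − 14730) − (110880 − 37551.8) / 3.28 = 1410 m.

1410 m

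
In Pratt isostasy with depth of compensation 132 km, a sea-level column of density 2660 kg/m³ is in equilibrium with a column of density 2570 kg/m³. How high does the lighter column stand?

4.62 km

ρ_ref D = ρ (D + h) → h = D (ρ_ref − ρ)/ρ.
h = 132 km × (2660 − 2570)/2570 = 4.62 km.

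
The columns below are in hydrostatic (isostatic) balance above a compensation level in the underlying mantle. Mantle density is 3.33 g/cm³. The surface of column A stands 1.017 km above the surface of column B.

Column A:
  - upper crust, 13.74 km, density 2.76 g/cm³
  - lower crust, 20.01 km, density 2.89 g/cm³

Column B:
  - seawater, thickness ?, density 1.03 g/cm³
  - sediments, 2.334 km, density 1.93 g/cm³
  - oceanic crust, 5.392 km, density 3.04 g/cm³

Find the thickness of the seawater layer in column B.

Take the compensation level at the base of the deeper column (depth z_c below the surface of column A) and equate Σ ρ_i t_i down to z_c; mantle fills any gap and the z_c terms cancel.
Column A: 13.74×2.76 + 20.01×2.89 + (z_c − 33.75)×3.33
Column B: 1.017×0 + x×1.03 + 2.334×1.93 + 5.392×3.04 + (z_c − 1.017 − 7.726 − x)×3.33
The z_c×3.33 term appears on both sides and cancels. Collect the known terms of each column as K = Σ(ρt)_known − 3.33 × (depth of known layers): K_A = 95.7513 − 3.33×33.75 = −16.6362; K_B = 20.8963 − 3.33×(1.017 + 7.726) = −8.21789.
Balance: K_A = K_B − x×(3.33 − 1.03), so x = (K_B − K_A)/(3.33 − 1.03) = 8.41831/2.3 = 3.66 km.

3.66 km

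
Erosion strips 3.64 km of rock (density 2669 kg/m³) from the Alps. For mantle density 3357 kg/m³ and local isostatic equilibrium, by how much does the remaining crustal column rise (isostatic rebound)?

Unloading: uplift u = e ρ_c/ρ_m = 3.64 km × 2669/3357 = 2.89 km.

2.89 km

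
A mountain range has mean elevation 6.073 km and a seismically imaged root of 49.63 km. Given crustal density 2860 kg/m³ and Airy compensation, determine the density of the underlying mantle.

3210 kg/m³

Airy balance: ρ_c h = (ρ_m − ρ_c) r → ρ_m = ρ_c (1 + h/r).
ρ_m = 2860 × (1 + 6.073 km/49.63 km) = 3210 kg/m³.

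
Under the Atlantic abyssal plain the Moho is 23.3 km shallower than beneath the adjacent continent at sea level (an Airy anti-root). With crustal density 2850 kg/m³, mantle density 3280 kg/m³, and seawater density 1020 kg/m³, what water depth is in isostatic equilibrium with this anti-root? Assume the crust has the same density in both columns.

5.47 km

Replacing a thickness d of crust by seawater at the top must be balanced by replacing crust with mantle at the base: d (ρ_c − ρ_w) = a (ρ_m − ρ_c).
d = a (ρ_m − ρ_c)/(ρ_c − ρ_w) = 23.3 km × 430/1830 = 5.47 km.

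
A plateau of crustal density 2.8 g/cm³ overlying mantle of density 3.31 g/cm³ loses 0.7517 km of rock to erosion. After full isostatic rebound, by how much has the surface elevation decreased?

0.116 km

Rebound u = e ρ_c/ρ_m = 0.7517 km × 2.8/3.31 = 0.6359 km.
Net surface drop = e − u = 0.7517 km − 0.6359 km = e (ρ_m − ρ_c)/ρ_m = 0.116 km.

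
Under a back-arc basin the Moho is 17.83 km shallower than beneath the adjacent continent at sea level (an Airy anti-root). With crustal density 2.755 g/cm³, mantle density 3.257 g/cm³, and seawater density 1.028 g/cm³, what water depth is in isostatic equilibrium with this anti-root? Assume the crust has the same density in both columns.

5.18 km

Replacing a thickness d of crust by seawater at the top must be balanced by replacing crust with mantle at the base: d (ρ_c − ρ_w) = a (ρ_m − ρ_c).
d = a (ρ_m − ρ_c)/(ρ_c − ρ_w) = 17.83 km × 0.502/1.727 = 5.18 km.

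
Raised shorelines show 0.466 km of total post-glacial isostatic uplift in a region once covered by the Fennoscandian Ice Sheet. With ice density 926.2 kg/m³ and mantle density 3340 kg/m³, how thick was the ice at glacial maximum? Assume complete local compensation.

u = t ρ_ice/ρ_m → t = u ρ_m/ρ_ice = 0.466 km × 3340/926.2 = 1.68 km.

1.68 km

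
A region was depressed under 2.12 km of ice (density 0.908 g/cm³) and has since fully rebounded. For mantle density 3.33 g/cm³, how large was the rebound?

0.578 km

Removing the load lets mantle flow back in; uplift u satisfies ρ_ice t = ρ_m u.
u = t ρ_ice/ρ_m = 2.12 km × 0.908/3.33 = 0.578 km.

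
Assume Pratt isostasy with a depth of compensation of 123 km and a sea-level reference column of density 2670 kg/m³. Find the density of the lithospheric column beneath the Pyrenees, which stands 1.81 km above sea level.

2630 kg/m³

Pratt balance: ρ_ref D = ρ (D + h).
ρ = ρ_ref D/(D + h) = 2670 × 123 km/(123 km + 1.81 km) = 2630 kg/m³.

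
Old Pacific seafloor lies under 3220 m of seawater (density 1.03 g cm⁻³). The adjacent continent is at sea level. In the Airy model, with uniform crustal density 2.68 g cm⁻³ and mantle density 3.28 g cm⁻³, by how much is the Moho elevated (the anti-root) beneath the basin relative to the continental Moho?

Balancing pressure at the compensation depth: replacing crust with seawater at the top is compensated by replacing crust with mantle at the base: d (ρ_c − ρ_w) = a (ρ_m − ρ_c).
a = d (ρ_c − ρ_w)/(ρ_m − ρ_c) = 3220 m × 1.65/0.6 = 8860 m.

8860 m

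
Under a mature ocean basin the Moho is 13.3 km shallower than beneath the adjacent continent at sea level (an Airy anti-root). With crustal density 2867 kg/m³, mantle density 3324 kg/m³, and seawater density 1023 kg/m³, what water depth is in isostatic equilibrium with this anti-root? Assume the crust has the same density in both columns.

Replacing a thickness d of crust by seawater at the top must be balanced by replacing crust with mantle at the base: d (ρ_c − ρ_w) = a (ρ_m − ρ_c).
d = a (ρ_m − ρ_c)/(ρ_c − ρ_w) = 13.3 km × 457/1844 = 3.3 km.

3.3 km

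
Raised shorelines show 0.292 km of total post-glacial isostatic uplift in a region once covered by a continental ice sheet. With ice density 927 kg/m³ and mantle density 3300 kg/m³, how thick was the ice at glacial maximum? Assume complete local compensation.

1.04 km

u = t ρ_ice/ρ_m → t = u ρ_m/ρ_ice = 0.292 km × 3300/927 = 1.04 km.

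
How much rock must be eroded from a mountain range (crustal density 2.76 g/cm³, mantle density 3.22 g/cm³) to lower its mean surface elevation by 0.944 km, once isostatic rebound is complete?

6.61 km

Net drop Δ = e − u = e − e ρ_c/ρ_m = e (ρ_m − ρ_c)/ρ_m.
e = Δ ρ_m/(ρ_m − ρ_c) = 0.944 km × 3.22/0.46 = 6.61 km.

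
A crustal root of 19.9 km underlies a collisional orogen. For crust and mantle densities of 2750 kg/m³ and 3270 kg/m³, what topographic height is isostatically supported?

3.76 km

For local isostatic compensation: ρ_c h = (ρ_m − ρ_c) r.
h = r (ρ_m − ρ_c) / ρ_c = 19.9 km × (3270 − 2750) / 2750 = 3.76 km.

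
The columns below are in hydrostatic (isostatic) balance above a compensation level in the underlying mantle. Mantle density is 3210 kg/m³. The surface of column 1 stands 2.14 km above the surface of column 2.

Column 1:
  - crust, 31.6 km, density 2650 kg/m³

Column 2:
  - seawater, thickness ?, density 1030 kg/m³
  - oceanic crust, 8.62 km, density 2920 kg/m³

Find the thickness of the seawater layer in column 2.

3.82 km

Take the compensation level at the base of the deeper column (depth z_c below the surface of column 1) and equate Σ ρ_i t_i down to z_c; mantle fills any gap and the z_c terms cancel.
Column 1: 31.6×2650 + (z_c − 31.6)×3210
Column 2: 2.14×0 + x×1030 + 8.62×2920 + (z_c − 2.14 − 8.62 − x)×3210
The z_c×3210 term appears on both sides and cancels. Collect the known terms of each column as K = Σ(ρt)_known − 3210 × (depth of known layers): K_1 = 83740 − 3210×31.6 = −17696; K_2 = 25170.4 − 3210×(2.14 + 8.62) = −9369.2.
Balance: K_1 = K_2 − x×(3210 − 1030), so x = (K_2 − K_1)/(3210 − 1030) = 8326.8/2180 = 3.82 km.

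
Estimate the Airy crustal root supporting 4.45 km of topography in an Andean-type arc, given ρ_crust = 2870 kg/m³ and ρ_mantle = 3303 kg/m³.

Balancing pressure at the compensation depth: the weight of the topography is balanced by the buoyancy of the root, ρ_c h = (ρ_m − ρ_c) r.
r = h · ρ_c / (ρ_m − ρ_c) = 4.45 km × 2870 / (3303 − 2870) = 29.5 km.

29.5 km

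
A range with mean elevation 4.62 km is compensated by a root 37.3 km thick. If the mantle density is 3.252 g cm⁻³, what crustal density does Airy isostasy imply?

ρ_c h = (ρ_m − ρ_c) r → ρ_c (h + r) = ρ_m r → ρ_c = ρ_m r / (h + r).
ρ_c = 3.252 × 37.3 km / (4.62 km + 37.3 km) = 2.89 g cm⁻³.

2.89 g cm⁻³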